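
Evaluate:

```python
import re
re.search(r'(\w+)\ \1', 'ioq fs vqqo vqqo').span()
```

(7, 16)

After group 1 captures some text, `\1` only succeeds where that same text appears again.
The match spans [7:16] → 'vqqo vqqo'.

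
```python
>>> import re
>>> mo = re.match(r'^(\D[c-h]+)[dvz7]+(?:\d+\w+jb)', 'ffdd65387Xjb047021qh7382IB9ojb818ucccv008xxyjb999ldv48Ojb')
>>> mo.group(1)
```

Pattern: anchored at the start of the string; then a non-digit, then one or more of a character in [c-h] (captured); then one or more of one of [dvz7]; then one or more of a digit, then one or more of a word character, then the literal 'jb' (non-capturing group).
`re.match` only tries the pattern at the start of the string.
The match spans [0:57] → 'ffdd65387Xjb047021qh7382IB9ojb818ucccv008xxyjb999ldv48Ojb'.
Captured: group 1 = 'ffd'.

'ffd'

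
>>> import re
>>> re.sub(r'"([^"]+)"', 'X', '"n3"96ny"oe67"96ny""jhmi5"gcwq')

'X96nyX96ny"Xgcwq'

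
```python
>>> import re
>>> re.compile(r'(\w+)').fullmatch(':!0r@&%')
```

None

This matches one or more of a word character (captured).
`re.fullmatch` requires the pattern to consume the entire string.
Here the string isn't matched end-to-end, so the call returns None.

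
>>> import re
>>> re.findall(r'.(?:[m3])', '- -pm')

['pm']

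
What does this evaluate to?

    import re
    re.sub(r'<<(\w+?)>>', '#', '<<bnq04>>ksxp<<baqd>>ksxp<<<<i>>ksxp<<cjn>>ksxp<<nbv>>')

'#ksxp#ksxp<<#ksxp#ksxp#'

Matches: at [0:9] → '<<bnq04>>'; at [13:21] → '<<baqd>>'; at [27:32] → '<<i>>'; at [36:43] → '<<cjn>>'; at [47:54] → '<<nbv>>'.
Each match is replaced by '#'.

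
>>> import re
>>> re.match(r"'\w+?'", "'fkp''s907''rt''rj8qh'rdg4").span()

(0, 5)

`match` is anchored at position 0; if the pattern doesn't fit there, it returns None.
The match spans [0:5] → "'fkp'".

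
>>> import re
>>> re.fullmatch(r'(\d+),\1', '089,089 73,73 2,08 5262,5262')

None

`\1` is not a pattern — it's the concrete string captured by group 1, re-applied verbatim.
`re.fullmatch` is like wrapping the pattern in `^…$` (in single-line mode).
Here there's no way to consume every character, so the call returns None.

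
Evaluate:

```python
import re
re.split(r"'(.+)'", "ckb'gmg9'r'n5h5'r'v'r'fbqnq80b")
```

The group in the pattern means `split` returns the separators' captures alongside the pieces.

['ckb', "gmg9'r'n5h5'r'v'r", 'fbqnq80b']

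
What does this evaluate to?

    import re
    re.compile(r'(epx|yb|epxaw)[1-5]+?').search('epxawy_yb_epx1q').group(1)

'epx'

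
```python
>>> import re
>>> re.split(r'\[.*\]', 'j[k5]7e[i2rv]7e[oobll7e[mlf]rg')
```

['j', 'rg']

The string is cut at each match, leaving 2 pieces.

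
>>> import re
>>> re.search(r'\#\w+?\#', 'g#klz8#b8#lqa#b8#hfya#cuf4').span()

The match spans [1:7] → '#klz8#'.

(1, 7)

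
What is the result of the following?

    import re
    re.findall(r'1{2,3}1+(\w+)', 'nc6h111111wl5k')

['wl5k']

The pattern matches 2 to 3 of a literal '1', then one or more of a literal '1'; then one or more of a word character (captured).
Walking the string: at [4:14] match '111111wl5k', group 1 = 'wl5k'.
`findall` collects group 1 from the one match (1 total).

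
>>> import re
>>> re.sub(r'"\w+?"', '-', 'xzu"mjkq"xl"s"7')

Matches: at [3:9] → '"mjkq"'; at [11:14] → '"s"'.
`sub` substitutes '-' at each match site.

'xzu-xl-7'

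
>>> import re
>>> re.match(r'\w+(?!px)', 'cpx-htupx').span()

(0, 3)

`re.match` only tries the pattern at the start of the string.
The match spans [0:3] → 'cpx'.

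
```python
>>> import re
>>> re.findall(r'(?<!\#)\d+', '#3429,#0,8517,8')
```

['429', '8517', '8']

The negative lookahead/lookbehind blocks any match where the forbidden context is present.
Scanning left to right: at [2:5] → '429'; at [9:13] → '8517'; at [14:15] → '8'.
With no groups in the pattern, `findall` gives back each whole match — 3 here.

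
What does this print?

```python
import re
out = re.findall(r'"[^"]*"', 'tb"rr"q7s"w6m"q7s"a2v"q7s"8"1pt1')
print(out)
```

Walking the string: at [2:6] → '"rr"'; at [9:14] → '"w6m"'; at [17:22] → '"a2v"'; at [25:28] → '"8"'.
`findall` yields the raw match text (4 of them) because the pattern has no groups.

['"rr"', '"w6m"', '"a2v"', '"8"']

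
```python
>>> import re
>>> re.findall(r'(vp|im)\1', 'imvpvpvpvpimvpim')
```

['vp', 'vp']

The backreference `\1` re-matches whatever the first group consumed, character for character.
With a single group, `findall` returns only what that group captured — 2 items.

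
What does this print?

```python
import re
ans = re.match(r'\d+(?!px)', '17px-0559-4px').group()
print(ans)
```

`(?!…)`/`(?<!…)` only lets a position through if the neighbouring text does NOT match; no characters are consumed.
`re.match` only tries the pattern at the start of the string.
The match spans [0:1] → '1'.

1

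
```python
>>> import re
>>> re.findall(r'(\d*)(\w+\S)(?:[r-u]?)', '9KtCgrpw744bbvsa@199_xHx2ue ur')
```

The pattern matches zero or more of a digit (captured); then one or more of a word character, then a non-whitespace character (captured); then optionally a character in [r-u] (non-capturing group).
Scanning left to right: at [0:17] match '9KtCgrpw744bbvsa@', groups = ('9', 'KtCgrpw744bbvsa@'); at [17:27] match '199_xHx2ue', groups = ('199', '_xHx2ue'); at [28:30] match 'ur', groups = ('', 'ur').
`findall` packs the 2 group values into a tuple for every match.

[('9', 'KtCgrpw744bbvsa@'), ('199', '_xHx2ue'), ('', 'ur')]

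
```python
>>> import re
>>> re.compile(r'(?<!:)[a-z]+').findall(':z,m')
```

['m']

Because the assertion is negative and zero-width, positions next to the forbidden text are skipped.
With no groups in the pattern, `findall` gives back each whole match — 1 here.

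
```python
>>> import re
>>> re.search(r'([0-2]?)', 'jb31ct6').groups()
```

('',)

The pattern matches optionally a character in [0-2] (captured).
`search` walks the string left to right and returns the first match it finds.
The match spans [0:0] → ''.
Captured: group 1 = ''.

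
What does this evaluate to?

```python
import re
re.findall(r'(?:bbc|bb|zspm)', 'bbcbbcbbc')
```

The regex engine tests alternatives in the order written; an earlier branch that matches wins even if a later one would match more.
With no groups in the pattern, `findall` gives back each whole match — 3 here.

['bbc', 'bbc', 'bbc']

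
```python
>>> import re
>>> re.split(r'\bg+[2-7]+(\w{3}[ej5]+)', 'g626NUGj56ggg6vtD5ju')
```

Pattern: a word boundary (`\b`, zero-width); then one or more of a literal 'g'; then one or more of a character in [2-7]; then exactly 3 of a word character, then one or more of one of [ej5] (captured).
Matches to split on: at [0:9] → 'g626NUGj5'.
Because the pattern has a capturing group, `split` also inserts each captured text between the pieces.

['', 'NUGj5', '6ggg6vtD5ju']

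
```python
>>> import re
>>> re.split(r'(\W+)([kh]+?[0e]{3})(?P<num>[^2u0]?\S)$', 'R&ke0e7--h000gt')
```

['R&ke0e7', '--', 'h000', 'gt', '']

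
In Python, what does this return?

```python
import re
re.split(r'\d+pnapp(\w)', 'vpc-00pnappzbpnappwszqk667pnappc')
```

The pattern matches one or more of a digit; then the literal 'pn', then the literal 'app'; then a word character (captured).
Matches to split on: at [4:12] → '00pnappz'; at [23:32] → '667pnappc'.
The group in the pattern means `split` returns the separators' captures alongside the pieces.

['vpc-', 'z', 'bpnappwszqk', 'c', '']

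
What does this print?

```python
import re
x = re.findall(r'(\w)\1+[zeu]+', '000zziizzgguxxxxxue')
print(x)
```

['0', 'i', 'g', 'x']

`\1` has to match the exact text group 1 already captured.
With a single group, `findall` returns only what that group captured — 4 items.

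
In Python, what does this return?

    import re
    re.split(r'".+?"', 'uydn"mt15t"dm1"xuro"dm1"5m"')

Because the quantifier is non-greedy, it stops expanding at the earliest point where the rest of the pattern can succeed.
Splitting on the pattern gives 4 pieces.

['uydn', 'dm1', 'dm1', '']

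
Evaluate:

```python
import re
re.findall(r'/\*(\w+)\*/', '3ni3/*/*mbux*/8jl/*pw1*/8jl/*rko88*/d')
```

['mbux', 'pw1', 'rko88']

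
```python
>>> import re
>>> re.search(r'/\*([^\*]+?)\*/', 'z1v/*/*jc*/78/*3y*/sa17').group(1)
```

'jc'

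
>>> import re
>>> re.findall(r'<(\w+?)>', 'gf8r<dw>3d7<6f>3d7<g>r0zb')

Scanning left to right: at [4:8] match '<dw>', group 1 = 'dw'; at [11:15] match '<6f>', group 1 = '6f'; at [18:21] match '<g>', group 1 = 'g'.
Because there's exactly one group, `findall` drops the full match and keeps group 1 from each hit.

['dw', '6f', 'g']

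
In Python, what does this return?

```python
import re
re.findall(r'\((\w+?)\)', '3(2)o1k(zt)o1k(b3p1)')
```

Matches: at [1:4] match '(2)', group 1 = '2'; at [7:11] match '(zt)', group 1 = 'zt'; at [14:20] match '(b3p1)', group 1 = 'b3p1'.
With a single group, `findall` returns only what that group captured — 3 items.

['2', 'zt', 'b3p1']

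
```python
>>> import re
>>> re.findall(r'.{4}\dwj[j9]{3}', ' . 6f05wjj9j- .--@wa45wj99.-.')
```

No capturing groups, so `findall` returns the 1 full match string.

[' 6f05wjj9j']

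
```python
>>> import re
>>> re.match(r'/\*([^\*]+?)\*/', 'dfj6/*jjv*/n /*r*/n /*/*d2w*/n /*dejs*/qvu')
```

None

`re.match` won't scan ahead — the pattern has to work from the very first character.
Here position 0 doesn't satisfy it, so the call returns None.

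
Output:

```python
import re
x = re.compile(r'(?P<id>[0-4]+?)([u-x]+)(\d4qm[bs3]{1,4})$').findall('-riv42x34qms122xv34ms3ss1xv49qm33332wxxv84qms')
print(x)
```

This matches one or more of a character in [0-4] (lazy) (captured as 'id'); then one or more of a character in [u-x] (captured); then a digit, then the literal '4qm', then 1 to 4 of one of [bs3] (captured); then anchored at the end.
With 3 capturing groups, `findall` returns a 3-tuple per match.

[('33332', 'wxxv', '84qms')]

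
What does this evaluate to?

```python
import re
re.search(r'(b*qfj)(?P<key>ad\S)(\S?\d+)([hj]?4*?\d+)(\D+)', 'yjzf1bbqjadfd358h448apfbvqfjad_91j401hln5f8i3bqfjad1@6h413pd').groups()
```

Pattern: zero or more of the literal 'b', then the literal 'qfj' (captured); then the literal 'ad', then a non-whitespace character (captured as 'key'); then optionally a non-whitespace character, then one or more of a digit (captured); then optionally one of [hj], then zero or more of a literal '4' (lazy), then one or more of a digit (captured); then one or more of a non-digit (captured).
`re.search` tries every starting position until one works.
The match spans [25:40] → 'qfjad_91j401hln'.
Captured: group 1 = 'qfj', group 2 = 'ad_', group 3 = '91', group 4 = 'j401', group 5 = 'hln'.

('qfj', 'ad_', '91', 'j401', 'hln')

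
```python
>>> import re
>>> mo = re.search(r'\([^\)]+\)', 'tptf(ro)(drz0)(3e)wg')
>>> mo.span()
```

(4, 8)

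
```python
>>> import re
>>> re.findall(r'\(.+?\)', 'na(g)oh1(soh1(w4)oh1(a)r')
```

Because the quantifier is non-greedy, it stops expanding at the earliest point where the rest of the pattern can succeed.
Matches: at [2:5] → '(g)'; at [8:17] → '(soh1(w4)'; at [20:23] → '(a)'.
With no groups in the pattern, `findall` gives back each whole match — 3 here.

['(g)', '(soh1(w4)', '(a)']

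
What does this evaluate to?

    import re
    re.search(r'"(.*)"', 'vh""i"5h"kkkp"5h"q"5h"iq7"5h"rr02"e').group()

`re.search` scans for the first position where the pattern succeeds.
The match spans [2:34] → '""i"5h"kkkp"5h"q"5h"iq7"5h"rr02"'.
Captured: group 1 = '"i"5h"kkkp"5h"q"5h"iq7"5h"rr02'.

'""i"5h"kkkp"5h"q"5h"iq7"5h"rr02"'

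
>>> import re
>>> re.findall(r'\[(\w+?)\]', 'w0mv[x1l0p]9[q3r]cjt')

['x1l0p', 'q3r']

Matches: at [4:11] match '[x1l0p]', group 1 = 'x1l0p'; at [12:17] match '[q3r]', group 1 = 'q3r'.
Because there's exactly one group, `findall` drops the full match and keeps group 1 from each hit.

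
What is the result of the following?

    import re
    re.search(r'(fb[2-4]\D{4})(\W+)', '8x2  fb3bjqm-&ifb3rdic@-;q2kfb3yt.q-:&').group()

The match spans [5:14] → 'fb3bjqm-&'.

'fb3bjqm-&'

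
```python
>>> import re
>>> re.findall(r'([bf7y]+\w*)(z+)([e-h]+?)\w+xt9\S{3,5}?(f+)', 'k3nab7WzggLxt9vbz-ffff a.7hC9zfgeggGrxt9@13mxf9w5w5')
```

A non-greedy quantifier consumes as few characters as it can — just enough that the remainder of the pattern still matches from where it stops; whatever follows it matches normally.
Multiple groups make `findall` return tuples — one 4-tuple for each match.

[('b7W', 'z', 'g', 'ffff'), ('7hC9', 'z', 'f', 'f')]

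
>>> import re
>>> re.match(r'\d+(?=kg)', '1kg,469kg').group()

'1'

Because the assertion is zero-width, the text it checks is not consumed and won't appear in the result.
With `match`, the pattern is implicitly anchored at the beginning.
The match spans [0:1] → '1'.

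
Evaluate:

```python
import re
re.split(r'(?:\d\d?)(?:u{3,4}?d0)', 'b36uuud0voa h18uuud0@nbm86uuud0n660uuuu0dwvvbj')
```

The pattern matches a digit, then optionally a digit (non-capturing group); then 3 to 4 of a literal 'u' (lazy), then the literal 'd0' (non-capturing group).
Matches to split on: at [1:8] → '36uuud0'; at [13:20] → '18uuud0'; at [24:31] → '86uuud0'.
The string is cut at each match, leaving 4 pieces.

['b', 'voa h', '@nbm', 'n660uuuu0dwvvbj']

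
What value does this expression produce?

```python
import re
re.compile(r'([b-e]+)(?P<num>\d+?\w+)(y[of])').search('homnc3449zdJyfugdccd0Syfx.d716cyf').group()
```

'c3449zdJyfugdccd0Syf'

Pattern: one or more of a character in [b-e] (captured); then one or more of a digit (lazy), then one or more of a word character (captured as 'num'); then the literal 'y', then one of [of] (captured).
`search` walks the string left to right and returns the first match it finds.
The match spans [4:24] → 'c3449zdJyfugdccd0Syf'.
Captured: group 1 = 'c', group 2 = '3449zdJyfugdccd0S', group 3 = 'yf'.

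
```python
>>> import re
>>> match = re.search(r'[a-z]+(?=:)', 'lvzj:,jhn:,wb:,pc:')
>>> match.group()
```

'lvzj'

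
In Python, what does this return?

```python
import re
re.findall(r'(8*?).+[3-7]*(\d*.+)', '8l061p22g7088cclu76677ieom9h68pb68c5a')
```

[('', 'a')]

This matches zero or more of a literal '8' (lazy) (captured); then one or more of any character, then zero or more of a character in [3-7]; then zero or more of a digit, then one or more of any character (captured).
A non-greedy quantifier consumes as few characters as it can — just enough that the remainder of the pattern still matches from where it stops; whatever follows it matches normally.
Scanning left to right: at [0:37] match '8l061p22g7088cclu76677ieom9h68pb68c5a', groups = ('', 'a').
2 groups means the one result is a tuple of 2 captured strings — 1 here.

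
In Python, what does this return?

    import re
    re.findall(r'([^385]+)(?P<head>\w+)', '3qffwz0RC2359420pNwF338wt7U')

[('qffwz0RC2', '359420pNwF338wt7U')]

Pattern: one or more of any character except [385] (captured); then one or more of a word character (captured as 'head').
Matches: at [1:27] match 'qffwz0RC2359420pNwF338wt7U', groups = ('qffwz0RC2', '359420pNwF338wt7U').
Multiple groups make `findall` return tuples — one 2-tuple for the one match.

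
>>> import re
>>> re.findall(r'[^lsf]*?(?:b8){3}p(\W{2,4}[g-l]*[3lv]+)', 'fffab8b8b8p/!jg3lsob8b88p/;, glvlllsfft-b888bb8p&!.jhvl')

['/!jg3l']

The pattern matches zero or more of any character except [lsf] (lazy), then the literal 'b8' repeated 3 times, then the literal 'p'; then 2 to 4 of a non-word character, then zero or more of a character in [g-l], then one or more of one of [3lv] (captured).
Scanning left to right: at [3:17] match 'ab8b8b8p/!jg3l', group 1 = '/!jg3l'.
One capturing group, so `findall` returns just the captured substring from the one match — 1 in all.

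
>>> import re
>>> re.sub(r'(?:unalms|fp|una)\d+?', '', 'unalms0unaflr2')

'unaflr2'

Every occurrence is swapped for ''.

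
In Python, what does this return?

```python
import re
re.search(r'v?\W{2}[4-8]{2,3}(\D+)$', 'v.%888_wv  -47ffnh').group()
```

The pattern matches optionally a literal 'v'; then exactly 2 of a non-word character, then 2 to 3 of a character in [4-8]; then one or more of a non-digit (captured); then anchored at the end.
The match spans [10:18] → ' -47ffnh'.

' -47ffnh'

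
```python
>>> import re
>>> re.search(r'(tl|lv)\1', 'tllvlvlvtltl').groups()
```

('lv',)

The match spans [2:6] → 'lvlv'.
Captured: group 1 = 'lv'.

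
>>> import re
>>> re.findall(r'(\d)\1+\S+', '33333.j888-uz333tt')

After group 1 captures some text, `\1` only succeeds where that same text appears again.
Matches: at [0:18] match '33333.j888-uz333tt', group 1 = '3'.
With a single group, `findall` returns only what that group captured — 1 item.

['3']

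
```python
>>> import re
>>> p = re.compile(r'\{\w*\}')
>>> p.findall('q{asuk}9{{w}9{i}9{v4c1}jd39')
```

['{asuk}', '{w}', '{i}', '{v4c1}']

With no groups in the pattern, `findall` gives back each whole match — 4 here.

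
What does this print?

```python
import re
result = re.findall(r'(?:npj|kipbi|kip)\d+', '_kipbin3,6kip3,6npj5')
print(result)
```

['kip3', 'npj5']

Scanning left to right: at [10:14] → 'kip3'; at [16:20] → 'npj5'.
No capturing groups, so `findall` returns the 2 full match strings.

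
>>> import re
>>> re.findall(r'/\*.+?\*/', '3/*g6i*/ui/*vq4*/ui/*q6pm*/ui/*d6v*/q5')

['/*g6i*/', '/*vq4*/', '/*q6pm*/', '/*d6v*/']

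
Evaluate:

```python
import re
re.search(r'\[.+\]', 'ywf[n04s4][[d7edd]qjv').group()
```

'[n04s4][[d7edd]'

The match spans [3:18] → '[n04s4][[d7edd]'.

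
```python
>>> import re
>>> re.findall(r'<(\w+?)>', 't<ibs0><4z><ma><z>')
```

Because there's exactly one group, `findall` drops the full match and keeps group 1 from each hit.

['ibs0', '4z', 'ma', 'z']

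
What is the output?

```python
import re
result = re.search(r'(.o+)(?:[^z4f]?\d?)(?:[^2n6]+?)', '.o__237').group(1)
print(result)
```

The match spans [0:4] → '.o__'.
Captured: group 1 = '.o'.

.o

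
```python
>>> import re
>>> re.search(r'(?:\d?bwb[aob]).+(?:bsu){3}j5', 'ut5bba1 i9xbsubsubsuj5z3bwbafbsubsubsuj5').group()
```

'3bwbafbsubsubsuj5'

Pattern: optionally a digit, then the literal 'bwb', then one of [aob] (non-capturing group); then one or more of any character; then the literal 'bsu' repeated 3 times, then the literal 'j5'.
The match spans [23:40] → '3bwbafbsubsubsuj5'.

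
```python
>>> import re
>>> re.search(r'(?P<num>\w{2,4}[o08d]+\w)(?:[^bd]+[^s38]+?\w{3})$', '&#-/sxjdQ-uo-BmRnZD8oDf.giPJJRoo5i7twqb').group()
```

Pattern: 2 to 4 of a word character, then one or more of one of [o08d], then a word character (captured as 'num'); then one or more of any character except [bd], then one or more of any character except [s38] (lazy), then exactly 3 of a word character (non-capturing group); then anchored at the end.
The match spans [4:39] → 'sxjdQ-uo-BmRnZD8oDf.giPJJRoo5i7twqb'.

'sxjdQ-uo-BmRnZD8oDf.giPJJRoo5i7twqb'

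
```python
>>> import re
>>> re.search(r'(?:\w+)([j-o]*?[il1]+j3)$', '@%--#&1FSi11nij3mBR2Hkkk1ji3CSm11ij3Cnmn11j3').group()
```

'1FSi11nij3mBR2Hkkk1ji3CSm11ij3Cnmn11j3'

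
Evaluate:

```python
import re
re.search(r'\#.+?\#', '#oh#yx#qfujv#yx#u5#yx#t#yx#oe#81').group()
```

'#oh#'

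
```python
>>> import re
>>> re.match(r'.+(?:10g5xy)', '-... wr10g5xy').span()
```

`re.match` only tries the pattern at the start of the string.
The match spans [0:13] → '-... wr10g5xy'.

(0, 13)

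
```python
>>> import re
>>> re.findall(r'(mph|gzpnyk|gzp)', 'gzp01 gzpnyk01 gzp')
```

['gzp', 'gzpnyk', 'gzp']

Alternation isn't longest-match — the leftmost alternative that fits at this position is chosen.
Because there's exactly one group, `findall` drops the full match and keeps group 1 from each hit.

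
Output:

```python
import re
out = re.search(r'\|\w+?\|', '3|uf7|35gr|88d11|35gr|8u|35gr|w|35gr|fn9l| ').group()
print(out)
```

|uf7|

The match spans [1:6] → '|uf7|'.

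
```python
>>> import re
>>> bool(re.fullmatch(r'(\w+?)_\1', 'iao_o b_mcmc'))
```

The backreference `\1` re-matches whatever the first group consumed, character for character.
`fullmatch` succeeds only if the pattern covers the string from start to end.
Here the string isn't matched end-to-end, so the call returns None, and `bool(None)` is False.

False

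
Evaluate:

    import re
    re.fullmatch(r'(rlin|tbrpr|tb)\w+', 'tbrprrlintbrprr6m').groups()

('tbrpr',)

Branches in `(...|...)` are attempted left-to-right; the first branch that allows the whole pattern to succeed is taken.
`re.fullmatch` is like wrapping the pattern in `^…$` (in single-line mode).
The match spans [0:17] → 'tbrprrlintbrprr6m'.
Captured: group 1 = 'tbrpr'.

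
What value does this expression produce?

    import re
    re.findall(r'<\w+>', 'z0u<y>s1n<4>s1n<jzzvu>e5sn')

Walking the string: at [3:6] → '<y>'; at [9:12] → '<4>'; at [15:22] → '<jzzvu>'.
With no groups in the pattern, `findall` gives back each whole match — 3 here.

['<y>', '<4>', '<jzzvu>']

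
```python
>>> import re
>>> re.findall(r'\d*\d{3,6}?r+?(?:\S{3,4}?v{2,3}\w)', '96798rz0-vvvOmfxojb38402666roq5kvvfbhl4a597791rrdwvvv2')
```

['96798rz0-vvvO', '38402666roq5kvvf', '597791rrdwvvv2']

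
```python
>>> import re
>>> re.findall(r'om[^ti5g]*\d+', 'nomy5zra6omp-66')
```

['omy5', 'omp-66']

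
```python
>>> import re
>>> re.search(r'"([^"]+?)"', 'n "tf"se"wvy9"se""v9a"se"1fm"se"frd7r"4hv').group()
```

The match spans [2:6] → '"tf"'.

'"tf"'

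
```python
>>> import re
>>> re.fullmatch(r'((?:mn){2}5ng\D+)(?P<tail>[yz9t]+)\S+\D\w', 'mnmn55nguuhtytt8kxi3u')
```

None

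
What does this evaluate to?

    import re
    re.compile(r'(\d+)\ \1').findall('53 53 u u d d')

['53']

`\1` has to match the exact text group 1 already captured.
Scanning left to right: at [0:5] match '53 53', group 1 = '53'.
With a single group, `findall` returns only what that group captured — 1 item.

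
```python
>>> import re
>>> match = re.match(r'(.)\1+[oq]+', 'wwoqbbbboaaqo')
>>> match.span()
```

(0, 4)

`match` is anchored at position 0; if the pattern doesn't fit there, it returns None.
The match spans [0:4] → 'wwoq'.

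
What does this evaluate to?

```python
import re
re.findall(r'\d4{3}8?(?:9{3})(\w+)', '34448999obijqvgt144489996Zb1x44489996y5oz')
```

['obijqvgt144489996Zb1x44489996y5oz']

The pattern matches a digit, then exactly 3 of the literal '4', then optionally the literal '8'; then exactly 3 of a literal '9' (non-capturing group); then one or more of a word character (captured).
Scanning left to right: at [0:41] match '34448999obijqvgt144489996Zb1x44489996y5oz', group 1 = 'obijqvgt144489996Zb1x44489996y5oz'.
With a single group, `findall` returns only what that group captured — 1 item.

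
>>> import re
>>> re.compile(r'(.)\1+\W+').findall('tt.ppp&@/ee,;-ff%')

['t', 'p', 'e', 'f']

`\1` has to match the exact text group 1 already captured.
`findall` collects group 1 from each match (4 total).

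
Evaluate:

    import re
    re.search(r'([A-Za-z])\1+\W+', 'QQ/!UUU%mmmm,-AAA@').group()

'QQ/!'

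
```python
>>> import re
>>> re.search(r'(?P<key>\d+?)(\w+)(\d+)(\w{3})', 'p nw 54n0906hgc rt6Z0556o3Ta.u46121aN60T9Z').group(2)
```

'4n090'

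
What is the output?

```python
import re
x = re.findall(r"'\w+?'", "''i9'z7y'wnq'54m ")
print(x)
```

No capturing groups, so `findall` returns the 2 full match strings.

["'i9'", "'wnq'"]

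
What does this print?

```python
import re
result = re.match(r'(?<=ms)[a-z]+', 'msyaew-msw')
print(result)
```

Because the assertion is zero-width, the text it checks is not consumed and won't appear in the result.
`match` is anchored at position 0; if the pattern doesn't fit there, it returns None.
Here the pattern fails at index 0, so the call returns None.

None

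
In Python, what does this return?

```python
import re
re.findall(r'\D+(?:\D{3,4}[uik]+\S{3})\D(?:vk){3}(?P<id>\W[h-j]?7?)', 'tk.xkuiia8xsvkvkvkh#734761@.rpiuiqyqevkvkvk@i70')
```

['@i7']

The pattern matches one or more of a non-digit; then 3 to 4 of a non-digit, then one or more of one of [uik], then exactly 3 of a non-whitespace character (non-capturing group); then a non-digit, then the literal 'vk' repeated 3 times; then a non-word character, then optionally a character in [h-j], then optionally a literal '7' (captured as 'id').
Because there's exactly one group, `findall` drops the full match and keeps group 1 from the one hit.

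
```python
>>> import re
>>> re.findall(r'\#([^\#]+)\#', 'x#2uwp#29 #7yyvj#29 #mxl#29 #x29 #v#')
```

Scanning left to right: at [1:7] match '#2uwp#', group 1 = '2uwp'; at [10:17] match '#7yyvj#', group 1 = '7yyvj'; at [20:25] match '#mxl#', group 1 = 'mxl'; at [28:34] match '#x29 #', group 1 = 'x29 '.
`findall` collects group 1 from each match (4 total).

['2uwp', '7yyvj', 'mxl', 'x29 ']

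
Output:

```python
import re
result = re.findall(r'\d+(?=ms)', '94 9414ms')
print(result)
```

Lookahead/lookbehind check context without consuming it, so the matched span excludes the asserted characters.
`findall` yields the raw match text (1 of them) because the pattern has no groups.

['9414']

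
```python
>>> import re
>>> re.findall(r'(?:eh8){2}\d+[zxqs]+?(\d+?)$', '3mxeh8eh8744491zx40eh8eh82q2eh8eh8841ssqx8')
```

The pattern matches the literal 'eh8' repeated 2 times, then one or more of a digit, then one or more of one of [zxqs] (lazy); then one or more of a digit (lazy) (captured); then anchored at the end.
Matches: at [28:42] match 'eh8eh8841ssqx8', group 1 = '8'.
With a single group, `findall` returns only what that group captured — 1 item.

['8']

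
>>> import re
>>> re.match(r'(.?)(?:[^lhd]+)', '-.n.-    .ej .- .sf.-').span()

(0, 21)

Pattern: optionally any character (captured); then one or more of any character except [lhd] (non-capturing group).
`match` is anchored at position 0; if the pattern doesn't fit there, it returns None.
The match spans [0:21] → '-.n.-    .ej .- .sf.-'.
Captured: group 1 = '-'.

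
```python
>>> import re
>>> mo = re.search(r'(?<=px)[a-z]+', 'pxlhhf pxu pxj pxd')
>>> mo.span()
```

The positive lookaround only admits positions where the adjacent text matches; those characters stay outside the span.
The match spans [2:6] → 'lhhf'.

(2, 6)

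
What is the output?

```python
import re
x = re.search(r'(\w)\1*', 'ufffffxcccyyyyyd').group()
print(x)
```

The backreference `\1` re-matches whatever the first group consumed, character for character.
The match spans [0:1] → 'u'.

u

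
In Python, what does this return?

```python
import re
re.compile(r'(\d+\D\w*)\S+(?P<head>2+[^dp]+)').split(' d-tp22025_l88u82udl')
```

[' d-tp', '22025_l88u', '2u', 'dl']

This matches one or more of a digit, then a non-digit, then zero or more of a word character (captured); then one or more of a non-whitespace character; then one or more of the literal '2', then one or more of any character except [dp] (captured as 'head').
Matches to split on: at [5:18] → '22025_l88u82u'.
The group in the pattern means `split` returns the separators' captures alongside the pieces.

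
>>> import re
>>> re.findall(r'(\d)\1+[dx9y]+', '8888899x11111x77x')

['8', '1', '7']

The backreference `\1` re-matches whatever the first group consumed, character for character.
Matches: at [0:8] match '8888899x', group 1 = '8'; at [8:14] match '11111x', group 1 = '1'; at [14:17] match '77x', group 1 = '7'.
Because there's exactly one group, `findall` drops the full match and keeps group 1 from each hit.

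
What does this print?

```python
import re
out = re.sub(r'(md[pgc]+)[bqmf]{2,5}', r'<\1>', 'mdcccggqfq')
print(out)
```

The pattern matches the literal 'md', then one or more of one of [pgc] (captured); then 2 to 5 of one of [bqmf].
Matches: at [0:10] → 'mdcccggqfq'.
`\1` in the replacement pulls in group 1's text for each match.

<mdcccgg>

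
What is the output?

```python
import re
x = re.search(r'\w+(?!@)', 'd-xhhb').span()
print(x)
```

(0, 1)

`(?!…)`/`(?<!…)` only lets a position through if the neighbouring text does NOT match; no characters are consumed.
The match spans [0:1] → 'd'.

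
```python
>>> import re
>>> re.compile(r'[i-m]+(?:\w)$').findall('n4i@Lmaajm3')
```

['jm3']

This matches one or more of a character in [i-m]; then a word character (non-capturing group); then anchored at the end.
Walking the string: at [8:11] → 'jm3'.
With no groups in the pattern, `findall` gives back each whole match — 1 here.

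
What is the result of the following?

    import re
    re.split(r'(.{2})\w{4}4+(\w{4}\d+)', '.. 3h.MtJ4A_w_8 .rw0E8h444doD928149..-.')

['.. 3h.MtJ4A_w_8 .', 'rw', 'doD928149', '..-.']

This matches exactly 2 of any character (captured); then exactly 4 of a word character, then one or more of the literal '4'; then exactly 4 of a word character, then one or more of a digit (captured).
Matches to split on: at [17:35] → 'rw0E8h444doD928149'.
Because the pattern has a capturing group, `split` also inserts each captured text between the pieces.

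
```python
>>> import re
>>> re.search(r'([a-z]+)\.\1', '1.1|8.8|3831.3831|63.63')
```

`\1` is not a pattern — it's the concrete string captured by group 1, re-applied verbatim.
Here no position works, so the call returns None.

None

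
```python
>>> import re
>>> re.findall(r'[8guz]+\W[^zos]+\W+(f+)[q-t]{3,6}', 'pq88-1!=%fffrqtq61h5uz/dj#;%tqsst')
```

['fff']

This matches one or more of one of [8guz], then a non-word character; then one or more of any character except [zos]; then one or more of a non-word character; then one or more of a literal 'f' (captured); then 3 to 6 of a character in [q-t].
Walking the string: at [2:16] match '88-1!=%fffrqtq', group 1 = 'fff'.
With a single group, `findall` returns only what that group captured — 1 item.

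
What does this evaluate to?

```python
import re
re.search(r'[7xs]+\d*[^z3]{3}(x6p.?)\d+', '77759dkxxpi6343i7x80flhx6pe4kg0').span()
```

(16, 28)

Pattern: one or more of one of [7xs], then zero or more of a digit, then exactly 3 of any character except [z3]; then the literal 'x6p', then optionally any character (captured); then one or more of a digit.
`re.search` tries every starting position until one works.
The match spans [16:28] → '7x80flhx6pe4'.
Captured: group 1 = 'x6pe'.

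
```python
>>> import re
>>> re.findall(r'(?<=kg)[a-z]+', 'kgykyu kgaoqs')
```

['ykyu', 'aoqs']

The lookaround is zero-width — it requires the adjacent text to match without consuming it, so the asserted text isn't part of the match.
Scanning left to right: at [2:6] → 'ykyu'; at [9:13] → 'aoqs'.
With no groups in the pattern, `findall` gives back each whole match — 2 here.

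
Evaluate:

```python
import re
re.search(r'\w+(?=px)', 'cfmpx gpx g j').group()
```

'cfm'

Lookahead/lookbehind check context without consuming it, so the matched span excludes the asserted characters.
`search` walks the string left to right and returns the first match it finds.
The match spans [0:3] → 'cfm'.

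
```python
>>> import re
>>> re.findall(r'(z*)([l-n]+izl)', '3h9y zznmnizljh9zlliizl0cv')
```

Pattern: zero or more of a literal 'z' (captured); then one or more of a character in [l-n], then the literal 'izl' (captured).
Walking the string: at [5:13] match 'zznmnizl', groups = ('zz', 'nmnizl').
With 2 capturing groups, `findall` returns a 2-tuple per match.

[('zz', 'nmnizl')]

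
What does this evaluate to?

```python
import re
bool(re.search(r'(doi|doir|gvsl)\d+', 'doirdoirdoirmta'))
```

False

`search` walks the string left to right and returns the first match it finds.
Here nothing in the string fits, so the call returns None, and `bool(None)` is False.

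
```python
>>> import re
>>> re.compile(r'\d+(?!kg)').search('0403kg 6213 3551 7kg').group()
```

The negative lookahead/lookbehind blocks any match where the forbidden context is present.
The match spans [0:3] → '040'.

'040'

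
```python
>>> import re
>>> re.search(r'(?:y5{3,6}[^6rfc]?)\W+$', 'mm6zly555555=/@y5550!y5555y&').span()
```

The pattern matches the literal 'y', then 3 to 6 of the literal '5', then optionally any character except [6rfc] (non-capturing group); then one or more of a non-word character; then anchored at the end.
`re.search` tries every starting position until one works.
The match spans [21:28] → 'y5555y&'.

(21, 28)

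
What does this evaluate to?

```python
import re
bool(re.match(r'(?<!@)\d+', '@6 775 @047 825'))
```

False

`match` is anchored at position 0; if the pattern doesn't fit there, it returns None.
Here the string doesn't start with a match, so the call returns None, and `bool(None)` is False.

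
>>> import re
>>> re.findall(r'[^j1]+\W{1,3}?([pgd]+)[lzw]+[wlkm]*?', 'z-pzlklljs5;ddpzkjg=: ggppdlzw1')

['p', 'ddp', 'ggppd']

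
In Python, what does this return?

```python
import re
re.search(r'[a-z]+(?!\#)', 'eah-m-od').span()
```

(0, 3)

`(?!…)`/`(?<!…)` only lets a position through if the neighbouring text does NOT match; no characters are consumed.
`search` walks the string left to right and returns the first match it finds.
The match spans [0:3] → 'eah'.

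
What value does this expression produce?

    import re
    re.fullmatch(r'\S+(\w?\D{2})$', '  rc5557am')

For `fullmatch`, every character of the input must be accounted for by the pattern.
Here the string isn't matched end-to-end, so the call returns None.

None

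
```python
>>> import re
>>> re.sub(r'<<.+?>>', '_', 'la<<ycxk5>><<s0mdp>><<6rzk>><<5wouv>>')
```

'la____'

Matches: at [2:11] → '<<ycxk5>>'; at [11:20] → '<<s0mdp>>'; at [20:28] → '<<6rzk>>'; at [28:37] → '<<5wouv>>'.
Each match is replaced by '_'.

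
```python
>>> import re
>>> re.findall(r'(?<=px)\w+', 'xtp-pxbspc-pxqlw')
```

['bspc', 'qlw']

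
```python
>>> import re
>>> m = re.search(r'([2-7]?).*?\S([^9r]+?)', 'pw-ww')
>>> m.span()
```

(0, 2)

Pattern: optionally a character in [2-7] (captured); then zero or more of any character (lazy), then a non-whitespace character; then one or more of any character except [9r] (lazy) (captured).
Unlike `match`, `search` isn't anchored — it looks for the pattern anywhere in the string.
The match spans [0:2] → 'pw'.
Captured: group 1 = '', group 2 = 'w'.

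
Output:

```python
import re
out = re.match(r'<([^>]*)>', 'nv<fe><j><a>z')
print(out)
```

None

`re.match` won't scan ahead — the pattern has to work from the very first character.
Here position 0 doesn't satisfy it, so the call returns None.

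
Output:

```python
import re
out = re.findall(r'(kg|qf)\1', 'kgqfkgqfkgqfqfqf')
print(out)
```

['qf']

`\1` is not a pattern — it's the concrete string captured by group 1, re-applied verbatim.
Matches: at [10:14] match 'qfqf', group 1 = 'qf'.
One capturing group, so `findall` returns just the captured substring from the one match — 1 in all.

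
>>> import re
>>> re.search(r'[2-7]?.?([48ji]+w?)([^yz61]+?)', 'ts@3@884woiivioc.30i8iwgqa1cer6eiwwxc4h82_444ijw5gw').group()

Pattern: optionally a character in [2-7], then optionally any character; then one or more of one of [48ji], then optionally the literal 'w' (captured); then one or more of any character except [yz61] (lazy) (captured).
A `+?`/`*?`/`{m,n}?` starts at its minimum and grows only as far as needed for what follows to match.
Unlike `match`, `search` isn't anchored — it looks for the pattern anywhere in the string.
The match spans [3:10] → '3@884wo'.
Captured: group 1 = '884w', group 2 = 'o'.

'3@884wo'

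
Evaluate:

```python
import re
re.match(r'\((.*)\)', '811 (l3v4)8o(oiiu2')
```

None

`re.match` only tries the pattern at the start of the string.
Here the pattern fails at index 0, so the call returns None.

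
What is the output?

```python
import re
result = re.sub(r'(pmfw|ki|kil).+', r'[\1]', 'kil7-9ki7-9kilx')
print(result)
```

The regex engine tests alternatives in the order written; an earlier branch that matches wins even if a later one would match more.
Matches: at [0:15] → 'kil7-9ki7-9kilx'.
Each match is replaced using the text its own group 1 captured.

[ki]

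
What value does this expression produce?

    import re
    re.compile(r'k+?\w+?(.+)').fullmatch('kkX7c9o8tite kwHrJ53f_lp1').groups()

('X7c9o8tite kwHrJ53f_lp1',)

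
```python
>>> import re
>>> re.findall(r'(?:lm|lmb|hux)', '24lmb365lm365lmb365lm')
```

['lm', 'lm', 'lm', 'lm']

The regex engine tests alternatives in the order written; an earlier branch that matches wins even if a later one would match more.
Since nothing is captured, `findall` lists the 4 matched substrings directly.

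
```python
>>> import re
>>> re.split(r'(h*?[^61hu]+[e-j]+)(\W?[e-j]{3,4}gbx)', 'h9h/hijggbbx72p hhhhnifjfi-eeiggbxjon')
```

['h9h/hijggbbx72p ', 'hhhhnifjfi-e', 'eiggbx', 'jon']

The pattern matches zero or more of the literal 'h' (lazy), then one or more of any character except [61hu], then one or more of a character in [e-j] (captured); then optionally a non-word character, then 3 to 4 of a character in [e-j], then the literal 'gbx' (captured).
Matches to split on: at [16:34] → 'hhhhnifjfi-eeiggbx'.
The group in the pattern means `split` returns the separators' captures alongside the pieces.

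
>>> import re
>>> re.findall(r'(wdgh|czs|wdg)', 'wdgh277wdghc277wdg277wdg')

['wdgh', 'wdgh', 'wdg', 'wdg']

Branches in `(...|...)` are attempted left-to-right; the first branch that allows the whole pattern to succeed is taken.
Matches: at [0:4] match 'wdgh', group 1 = 'wdgh'; at [7:11] match 'wdgh', group 1 = 'wdgh'; at [15:18] match 'wdg', group 1 = 'wdg'; at [21:24] match 'wdg', group 1 = 'wdg'.
With a single group, `findall` returns only what that group captured — 4 items.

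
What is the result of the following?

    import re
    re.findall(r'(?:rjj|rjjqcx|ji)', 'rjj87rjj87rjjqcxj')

Alternation isn't longest-match — the leftmost alternative that fits at this position is chosen.
No capturing groups, so `findall` returns the 3 full match strings.

['rjj', 'rjj', 'rjj']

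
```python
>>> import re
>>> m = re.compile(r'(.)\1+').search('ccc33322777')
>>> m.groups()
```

('c',)

`\1` is not a pattern — it's the concrete string captured by group 1, re-applied verbatim.
`re.search` scans for the first position where the pattern succeeds.
The match spans [0:3] → 'ccc'.
Captured: group 1 = 'c'.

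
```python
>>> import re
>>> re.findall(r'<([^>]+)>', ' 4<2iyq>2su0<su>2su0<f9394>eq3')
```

With a single group, `findall` returns only what that group captured — 3 items.

['2iyq', 'su', 'f9394']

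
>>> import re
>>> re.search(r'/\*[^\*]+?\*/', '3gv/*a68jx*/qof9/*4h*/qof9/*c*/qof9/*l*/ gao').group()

'/*a68jx*/'

The match spans [3:12] → '/*a68jx*/'.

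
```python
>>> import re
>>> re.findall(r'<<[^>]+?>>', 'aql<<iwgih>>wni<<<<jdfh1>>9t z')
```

['<<iwgih>>', '<<<<jdfh1>>']

Matches: at [3:12] → '<<iwgih>>'; at [15:26] → '<<<<jdfh1>>'.
`findall` yields the raw match text (2 of them) because the pattern has no groups.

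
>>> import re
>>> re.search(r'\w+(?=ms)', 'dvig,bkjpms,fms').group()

The lookaround is zero-width — it requires the adjacent text to match without consuming it, so the asserted text isn't part of the match.
The match spans [5:9] → 'bkjp'.

'bkjp'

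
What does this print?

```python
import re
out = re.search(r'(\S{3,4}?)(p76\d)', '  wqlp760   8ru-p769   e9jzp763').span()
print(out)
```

The match spans [2:9] → 'wqlp760'.

(2, 9)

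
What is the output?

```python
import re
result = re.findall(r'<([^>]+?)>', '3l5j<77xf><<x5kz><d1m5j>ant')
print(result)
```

['77xf', '<x5kz', 'd1m5j']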